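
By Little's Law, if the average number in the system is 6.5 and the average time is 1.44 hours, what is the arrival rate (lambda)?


lambda = L / W = 6.5 / 1.44 = 4.51 per hour

4.51 per hour


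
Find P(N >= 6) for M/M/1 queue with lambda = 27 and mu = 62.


P(N >= 6) = rho^6 = (27/62)^6 = 0.0068

0.0068


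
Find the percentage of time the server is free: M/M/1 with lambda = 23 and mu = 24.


Idle fraction = (1 - rho) * 100 = (1 - 23/24) * 100 = 4.2%

4.2%


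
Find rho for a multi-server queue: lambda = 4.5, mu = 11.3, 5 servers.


rho = lambda / (c * mu) = 4.5 / (5 * 11.3) = 0.0796

0.0796


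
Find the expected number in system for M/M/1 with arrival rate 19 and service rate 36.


rho = 19/36; L = rho/(1-rho) = 1.12

1.12


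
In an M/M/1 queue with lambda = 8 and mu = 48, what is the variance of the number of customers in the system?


rho = 8/48; Var(N) = rho/(1-rho)^2 = 0.24

0.24


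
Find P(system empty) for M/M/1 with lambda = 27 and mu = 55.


P0 = 1 - rho = 1 - 27/55 = 0.5091

0.5091


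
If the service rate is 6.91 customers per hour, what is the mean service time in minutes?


Mean service time = 60/mu = 60/6.91 = 8.68 minutes

8.68 minutes


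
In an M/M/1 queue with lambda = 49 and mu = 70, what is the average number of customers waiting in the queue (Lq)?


rho = 49/70; Lq = rho^2/(1-rho) = 1.63

1.63


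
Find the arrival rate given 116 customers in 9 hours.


lambda = total arrivals / time = 116 / 9 = 12.89 per hour

12.89 per hour


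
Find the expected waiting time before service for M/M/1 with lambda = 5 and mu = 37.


rho = 5/37; Wq = rho/(mu - lambda) = 0.0042 hours

0.0042 hours


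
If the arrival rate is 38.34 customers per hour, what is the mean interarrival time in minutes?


Mean interarrival time = 60/lambda = 60/38.34 = 1.56 minutes

1.56 minutes


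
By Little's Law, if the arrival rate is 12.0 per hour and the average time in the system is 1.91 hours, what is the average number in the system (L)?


L = lambda * W = 12.0 * 1.91 = 22.92

22.92


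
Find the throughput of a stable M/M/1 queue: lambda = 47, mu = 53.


For a stable queue (lambda < mu), throughput = lambda = 47 per hour

47 per hour


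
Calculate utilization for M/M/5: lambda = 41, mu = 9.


rho = lambda/(c*mu) = 41/(5*9) = 0.9111

0.9111


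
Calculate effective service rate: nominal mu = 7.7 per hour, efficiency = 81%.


Effective rate = mu * efficiency = 7.7 * 0.81 = 6.24 per hour

6.24 per hour


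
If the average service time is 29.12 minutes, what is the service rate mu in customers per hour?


mu = 60 / avg_service_time = 60 / 29.12 = 2.06 per hour

2.06 per hour


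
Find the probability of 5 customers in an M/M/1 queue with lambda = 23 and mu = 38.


rho = 23/38; P(n) = (1-rho)*rho^n = (1-23/38)*(23/38)^5 = 0.0321

0.0321


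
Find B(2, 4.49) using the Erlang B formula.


B(N,A) = (A^N/N!) / sum(A^k/k!, k=0..N) with N=2, A=4.49 = 0.6474

0.6474


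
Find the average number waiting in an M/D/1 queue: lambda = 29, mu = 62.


M/D/1: Lq = rho^2 / (2*(1-rho)) where rho = 29/62; Lq = 0.21

0.21


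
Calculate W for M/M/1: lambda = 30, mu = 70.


W = 1/(mu - lambda) = 1/(70 - 30) = 0.025 hours

0.025 hours


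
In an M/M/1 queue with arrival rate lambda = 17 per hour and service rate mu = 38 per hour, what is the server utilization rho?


rho = lambda/mu = 17/38 = 0.4474

0.4474


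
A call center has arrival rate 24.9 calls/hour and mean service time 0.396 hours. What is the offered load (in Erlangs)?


Offered load a = lambda * E[S] = 24.9 * 0.396 = 9.86 Erlangs

9.86 Erlangs


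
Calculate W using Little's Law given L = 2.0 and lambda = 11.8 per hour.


W = L / lambda = 2.0 / 11.8 = 0.1695 hours

0.1695 hours


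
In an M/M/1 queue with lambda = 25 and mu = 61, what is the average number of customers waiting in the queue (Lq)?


rho = 25/61; Lq = rho^2/(1-rho) = 0.28

0.28


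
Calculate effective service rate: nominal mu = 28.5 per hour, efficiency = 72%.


Effective rate = mu * efficiency = 28.5 * 0.72 = 20.52 per hour

20.52 per hour


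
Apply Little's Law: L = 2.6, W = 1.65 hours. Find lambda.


lambda = L / W = 2.6 / 1.65 = 1.58 per hour

1.58 per hour


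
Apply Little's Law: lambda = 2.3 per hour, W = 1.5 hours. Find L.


L = lambda * W = 2.3 * 1.5 = 3.45

3.45


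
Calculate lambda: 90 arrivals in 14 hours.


lambda = total arrivals / time = 90 / 14 = 6.43 per hour

6.43 per hour


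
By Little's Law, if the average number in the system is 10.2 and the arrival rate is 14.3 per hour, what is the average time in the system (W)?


W = L / lambda = 10.2 / 14.3 = 0.7133 hours

0.7133 hours


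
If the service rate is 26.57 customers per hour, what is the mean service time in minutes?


Mean service time = 60/mu = 60/26.57 = 2.26 minutes

2.26 minutes


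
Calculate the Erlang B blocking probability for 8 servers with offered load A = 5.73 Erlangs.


B(N,A) = (A^N/N!) / sum(A^k/k!, k=0..N) with N=8, A=5.73 = 0.1071

0.1071


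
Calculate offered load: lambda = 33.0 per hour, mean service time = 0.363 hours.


Offered load a = lambda * E[S] = 33.0 * 0.363 = 11.98 Erlangs

11.98 Erlangs


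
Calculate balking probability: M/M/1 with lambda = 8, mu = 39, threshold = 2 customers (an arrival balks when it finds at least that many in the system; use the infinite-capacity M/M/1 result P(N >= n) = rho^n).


P(N >= 2) = rho^2 = (8/39)^2 = 0.0421

0.0421


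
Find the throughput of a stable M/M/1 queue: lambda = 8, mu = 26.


For a stable queue (lambda < mu), throughput = lambda = 8 per hour

8 per hour


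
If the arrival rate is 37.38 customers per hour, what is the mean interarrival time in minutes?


Mean interarrival time = 60/lambda = 60/37.38 = 1.61 minutes

1.61 minutes


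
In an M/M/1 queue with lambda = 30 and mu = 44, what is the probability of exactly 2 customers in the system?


rho = 30/44; P(n) = (1-rho)*rho^n = (1-30/44)*(30/44)^2 = 0.1479

0.1479


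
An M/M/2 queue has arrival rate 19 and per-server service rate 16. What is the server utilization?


rho = lambda/(c*mu) = 19/(2*16) = 0.5938

0.5938


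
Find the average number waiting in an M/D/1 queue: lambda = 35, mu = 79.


M/D/1: Lq = rho^2 / (2*(1-rho)) where rho = 35/79; Lq = 0.18

0.18


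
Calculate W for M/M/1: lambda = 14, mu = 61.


W = 1/(mu - lambda) = 1/(61 - 14) = 0.0213 hours

0.0213 hours


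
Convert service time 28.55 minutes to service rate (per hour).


mu = 60 / avg_service_time = 60 / 28.55 = 2.1 per hour

2.1 per hour


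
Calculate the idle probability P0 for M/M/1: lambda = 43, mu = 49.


P0 = 1 - rho = 1 - 43/49 = 0.1224

0.1224


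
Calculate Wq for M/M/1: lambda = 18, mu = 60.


rho = 18/60; Wq = rho/(mu - lambda) = 0.0071 hours

0.0071 hours


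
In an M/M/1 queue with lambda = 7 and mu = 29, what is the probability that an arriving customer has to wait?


P(wait) = rho = lambda/mu = 7/29 = 0.2414

0.2414


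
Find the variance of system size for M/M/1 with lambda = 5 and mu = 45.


rho = 5/45; Var(N) = rho/(1-rho)^2 = 0.14

0.14


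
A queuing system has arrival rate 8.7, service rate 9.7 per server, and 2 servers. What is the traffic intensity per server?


rho = lambda / (c * mu) = 8.7 / (2 * 9.7) = 0.4485

0.4485


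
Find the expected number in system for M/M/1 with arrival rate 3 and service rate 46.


rho = 3/46; L = rho/(1-rho) = 0.07

0.07


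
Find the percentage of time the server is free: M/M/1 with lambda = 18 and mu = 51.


Idle fraction = (1 - rho) * 100 = (1 - 18/51) * 100 = 64.7%

64.7%


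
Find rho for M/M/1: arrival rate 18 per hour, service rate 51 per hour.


rho = lambda/mu = 18/51 = 0.3529

0.3529


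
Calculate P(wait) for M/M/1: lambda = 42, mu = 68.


P(wait) = rho = lambda/mu = 42/68 = 0.6176

0.6176


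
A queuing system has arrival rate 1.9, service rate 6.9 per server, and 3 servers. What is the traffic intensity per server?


rho = lambda / (c * mu) = 1.9 / (3 * 6.9) = 0.0918

0.0918


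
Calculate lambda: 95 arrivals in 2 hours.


lambda = total arrivals / time = 95 / 2 = 47.5 per hour

47.5 per hour


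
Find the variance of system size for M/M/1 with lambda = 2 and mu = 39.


rho = 2/39; Var(N) = rho/(1-rho)^2 = 0.06

0.06


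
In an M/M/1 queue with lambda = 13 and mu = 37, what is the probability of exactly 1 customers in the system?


rho = 13/37; P(n) = (1-rho)*rho^n = (1-13/37)*(13/37)^1 = 0.2279

0.2279


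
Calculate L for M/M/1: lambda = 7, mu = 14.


rho = 7/14; L = rho/(1-rho) = 1.0

1.0


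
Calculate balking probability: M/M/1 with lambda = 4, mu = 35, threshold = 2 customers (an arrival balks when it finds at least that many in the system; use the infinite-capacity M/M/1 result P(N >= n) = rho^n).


P(N >= 2) = rho^2 = (4/35)^2 = 0.0131

0.0131


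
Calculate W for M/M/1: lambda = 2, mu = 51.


W = 1/(mu - lambda) = 1/(51 - 2) = 0.0204 hours

0.0204 hours


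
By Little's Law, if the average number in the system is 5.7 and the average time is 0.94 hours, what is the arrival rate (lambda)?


lambda = L / W = 5.7 / 0.94 = 6.06 per hour

6.06 per hour


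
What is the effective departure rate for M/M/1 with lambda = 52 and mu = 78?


For a stable queue (lambda < mu), throughput = lambda = 52 per hour

52 per hour


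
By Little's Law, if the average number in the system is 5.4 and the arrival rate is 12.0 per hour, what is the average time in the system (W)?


W = L / lambda = 5.4 / 12.0 = 0.45 hours

0.45 hours


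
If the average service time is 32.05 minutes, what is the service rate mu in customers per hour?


mu = 60 / avg_service_time = 60 / 32.05 = 1.87 per hour

1.87 per hour


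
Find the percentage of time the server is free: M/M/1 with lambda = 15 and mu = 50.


Idle fraction = (1 - rho) * 100 = (1 - 15/50) * 100 = 70.0%

70.0%


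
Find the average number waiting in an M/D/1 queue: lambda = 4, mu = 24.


M/D/1: Lq = rho^2 / (2*(1-rho)) where rho = 4/24; Lq = 0.02

0.02


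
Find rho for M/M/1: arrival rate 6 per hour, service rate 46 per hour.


rho = lambda/mu = 6/46 = 0.1304

0.1304


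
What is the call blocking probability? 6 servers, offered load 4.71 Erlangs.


B(N,A) = (A^N/N!) / sum(A^k/k!, k=0..N) with N=6, A=4.71 = 0.17

0.17


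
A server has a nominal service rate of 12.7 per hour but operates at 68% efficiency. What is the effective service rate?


Effective rate = mu * efficiency = 12.7 * 0.68 = 8.64 per hour

8.64 per hour


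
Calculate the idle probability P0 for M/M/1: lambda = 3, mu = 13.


P0 = 1 - rho = 1 - 3/13 = 0.7692

0.7692


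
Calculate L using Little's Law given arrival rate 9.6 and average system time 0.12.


L = lambda * W = 9.6 * 0.12 = 1.15

1.15


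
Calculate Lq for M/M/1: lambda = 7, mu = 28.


rho = 7/28; Lq = rho^2/(1-rho) = 0.08

0.08


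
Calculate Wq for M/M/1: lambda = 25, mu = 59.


rho = 25/59; Wq = rho/(mu - lambda) = 0.0125 hours

0.0125 hours


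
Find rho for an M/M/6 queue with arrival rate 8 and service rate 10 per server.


rho = lambda/(c*mu) = 8/(6*10) = 0.1333

0.1333


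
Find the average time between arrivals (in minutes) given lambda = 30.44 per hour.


Mean interarrival time = 60/lambda = 60/30.44 = 1.97 minutes

1.97 minutes


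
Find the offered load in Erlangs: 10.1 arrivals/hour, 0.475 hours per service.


Offered load a = lambda * E[S] = 10.1 * 0.475 = 4.8 Erlangs

4.8 Erlangs


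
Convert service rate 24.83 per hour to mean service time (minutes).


Mean service time = 60/mu = 60/24.83 = 2.42 minutes

2.42 minutes


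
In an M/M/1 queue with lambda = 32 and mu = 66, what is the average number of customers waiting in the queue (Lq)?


rho = 32/66; Lq = rho^2/(1-rho) = 0.46

0.46


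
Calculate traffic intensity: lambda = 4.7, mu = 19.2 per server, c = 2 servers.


rho = lambda / (c * mu) = 4.7 / (2 * 19.2) = 0.1224

0.1224


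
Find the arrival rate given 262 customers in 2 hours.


lambda = total arrivals / time = 262 / 2 = 131.0 per hour

131.0 per hour


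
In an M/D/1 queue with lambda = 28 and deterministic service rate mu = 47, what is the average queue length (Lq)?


M/D/1: Lq = rho^2 / (2*(1-rho)) where rho = 28/47; Lq = 0.44

0.44


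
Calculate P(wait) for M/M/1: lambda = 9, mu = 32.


P(wait) = rho = lambda/mu = 9/32 = 0.2813

0.2813


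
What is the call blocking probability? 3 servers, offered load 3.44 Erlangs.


B(N,A) = (A^N/N!) / sum(A^k/k!, k=0..N) with N=3, A=3.44 = 0.3958

0.3958


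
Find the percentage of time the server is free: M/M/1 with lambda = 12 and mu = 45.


Idle fraction = (1 - rho) * 100 = (1 - 12/45) * 100 = 73.3%

73.3%


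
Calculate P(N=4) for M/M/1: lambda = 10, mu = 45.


rho = 10/45; P(n) = (1-rho)*rho^n = (1-10/45)*(10/45)^4 = 0.0019

0.0019


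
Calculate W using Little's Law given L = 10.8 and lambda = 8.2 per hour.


W = L / lambda = 10.8 / 8.2 = 1.3171 hours

1.3171 hours


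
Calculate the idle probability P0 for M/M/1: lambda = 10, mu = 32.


P0 = 1 - rho = 1 - 10/32 = 0.6875

0.6875


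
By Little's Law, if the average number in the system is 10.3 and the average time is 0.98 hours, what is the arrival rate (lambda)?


lambda = L / W = 10.3 / 0.98 = 10.51 per hour

10.51 per hour


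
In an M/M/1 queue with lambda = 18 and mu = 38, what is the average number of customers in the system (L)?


rho = 18/38; L = rho/(1-rho) = 0.9

0.9


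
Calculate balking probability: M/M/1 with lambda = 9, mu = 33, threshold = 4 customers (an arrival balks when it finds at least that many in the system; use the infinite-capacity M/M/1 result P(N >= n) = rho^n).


P(N >= 4) = rho^4 = (9/33)^4 = 0.0055

0.0055


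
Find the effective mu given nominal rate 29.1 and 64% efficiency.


Effective rate = mu * efficiency = 29.1 * 0.64 = 18.62 per hour

18.62 per hour


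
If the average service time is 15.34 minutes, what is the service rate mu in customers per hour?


mu = 60 / avg_service_time = 60 / 15.34 = 3.91 per hour

3.91 per hour


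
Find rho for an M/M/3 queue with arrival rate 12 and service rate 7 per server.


rho = lambda/(c*mu) = 12/(3*7) = 0.5714

0.5714


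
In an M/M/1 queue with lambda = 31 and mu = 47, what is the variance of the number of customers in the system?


rho = 31/47; Var(N) = rho/(1-rho)^2 = 5.69

5.69


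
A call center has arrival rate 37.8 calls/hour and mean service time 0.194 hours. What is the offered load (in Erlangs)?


Offered load a = lambda * E[S] = 37.8 * 0.194 = 7.33 Erlangs

7.33 Erlangs


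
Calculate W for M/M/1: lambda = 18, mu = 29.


W = 1/(mu - lambda) = 1/(29 - 18) = 0.0909 hours

0.0909 hours


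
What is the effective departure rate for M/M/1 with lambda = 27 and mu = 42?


For a stable queue (lambda < mu), throughput = lambda = 27 per hour

27 per hour


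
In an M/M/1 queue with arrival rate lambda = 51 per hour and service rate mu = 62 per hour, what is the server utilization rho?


rho = lambda/mu = 51/62 = 0.8226

0.8226


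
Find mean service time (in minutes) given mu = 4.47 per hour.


Mean service time = 60/mu = 60/4.47 = 13.42 minutes

13.42 minutes


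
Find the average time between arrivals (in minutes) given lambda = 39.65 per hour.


Mean interarrival time = 60/lambda = 60/39.65 = 1.51 minutes

1.51 minutes


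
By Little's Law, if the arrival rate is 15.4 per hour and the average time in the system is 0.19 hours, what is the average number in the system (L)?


L = lambda * W = 15.4 * 0.19 = 2.93

2.93


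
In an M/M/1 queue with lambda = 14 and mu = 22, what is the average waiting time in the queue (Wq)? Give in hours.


rho = 14/22; Wq = rho/(mu - lambda) = 0.0795 hours

0.0795 hours


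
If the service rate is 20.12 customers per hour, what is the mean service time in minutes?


Mean service time = 60/mu = 60/20.12 = 2.98 minutes

2.98 minutes


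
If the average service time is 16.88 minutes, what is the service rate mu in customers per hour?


mu = 60 / avg_service_time = 60 / 16.88 = 3.55 per hour

3.55 per hour


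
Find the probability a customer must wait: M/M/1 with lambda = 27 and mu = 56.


P(wait) = rho = lambda/mu = 27/56 = 0.4821

0.4821


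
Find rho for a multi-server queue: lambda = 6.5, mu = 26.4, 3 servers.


rho = lambda / (c * mu) = 6.5 / (3 * 26.4) = 0.0821

0.0821


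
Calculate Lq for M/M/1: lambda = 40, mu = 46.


rho = 40/46; Lq = rho^2/(1-rho) = 5.8

5.8


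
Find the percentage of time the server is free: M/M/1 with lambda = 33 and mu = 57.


Idle fraction = (1 - rho) * 100 = (1 - 33/57) * 100 = 42.1%

42.1%


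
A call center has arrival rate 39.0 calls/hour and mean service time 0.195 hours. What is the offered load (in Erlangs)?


Offered load a = lambda * E[S] = 39.0 * 0.195 = 7.61 Erlangs

7.61 Erlangs


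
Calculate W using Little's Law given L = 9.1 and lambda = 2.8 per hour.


W = L / lambda = 9.1 / 2.8 = 3.25 hours

3.25 hours


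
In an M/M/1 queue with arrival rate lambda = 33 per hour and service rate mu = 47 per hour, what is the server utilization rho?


rho = lambda/mu = 33/47 = 0.7021

0.7021


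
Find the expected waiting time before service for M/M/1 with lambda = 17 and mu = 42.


rho = 17/42; Wq = rho/(mu - lambda) = 0.0162 hours

0.0162 hours


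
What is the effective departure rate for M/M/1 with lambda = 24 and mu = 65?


For a stable queue (lambda < mu), throughput = lambda = 24 per hour

24 per hour


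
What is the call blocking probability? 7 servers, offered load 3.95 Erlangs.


B(N,A) = (A^N/N!) / sum(A^k/k!, k=0..N) with N=7, A=3.95 = 0.0602

0.0602


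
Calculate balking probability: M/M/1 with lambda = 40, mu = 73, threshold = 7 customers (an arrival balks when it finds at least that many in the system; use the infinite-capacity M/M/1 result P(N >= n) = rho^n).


P(N >= 7) = rho^7 = (40/73)^7 = 0.0148

0.0148


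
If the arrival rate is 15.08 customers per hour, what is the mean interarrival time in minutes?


Mean interarrival time = 60/lambda = 60/15.08 = 3.98 minutes

3.98 minutes


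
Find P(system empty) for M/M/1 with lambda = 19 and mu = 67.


P0 = 1 - rho = 1 - 19/67 = 0.7164

0.7164


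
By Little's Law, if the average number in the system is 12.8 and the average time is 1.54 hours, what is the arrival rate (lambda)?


lambda = L / W = 12.8 / 1.54 = 8.31 per hour

8.31 per hour


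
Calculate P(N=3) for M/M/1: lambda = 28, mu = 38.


rho = 28/38; P(n) = (1-rho)*rho^n = (1-28/38)*(28/38)^3 = 0.1053

0.1053


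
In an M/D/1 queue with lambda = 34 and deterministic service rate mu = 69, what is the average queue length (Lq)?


M/D/1: Lq = rho^2 / (2*(1-rho)) where rho = 34/69; Lq = 0.24

0.24


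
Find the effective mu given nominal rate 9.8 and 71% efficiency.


Effective rate = mu * efficiency = 9.8 * 0.71 = 6.96 per hour

6.96 per hour


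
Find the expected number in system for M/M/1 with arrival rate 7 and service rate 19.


rho = 7/19; L = rho/(1-rho) = 0.58

0.58


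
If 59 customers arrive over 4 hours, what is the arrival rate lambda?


lambda = total arrivals / time = 59 / 4 = 14.75 per hour

14.75 per hour


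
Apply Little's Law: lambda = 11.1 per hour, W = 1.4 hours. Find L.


L = lambda * W = 11.1 * 1.4 = 15.54

15.54


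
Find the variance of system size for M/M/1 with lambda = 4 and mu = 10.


rho = 4/10; Var(N) = rho/(1-rho)^2 = 1.11

1.11


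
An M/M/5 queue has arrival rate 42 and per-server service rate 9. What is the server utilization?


rho = lambda/(c*mu) = 42/(5*9) = 0.9333

0.9333


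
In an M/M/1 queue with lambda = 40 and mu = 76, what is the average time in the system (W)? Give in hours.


W = 1/(mu - lambda) = 1/(76 - 40) = 0.0278 hours

0.0278 hours


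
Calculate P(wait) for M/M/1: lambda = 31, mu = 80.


P(wait) = rho = lambda/mu = 31/80 = 0.3875

0.3875


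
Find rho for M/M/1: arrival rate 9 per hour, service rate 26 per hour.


rho = lambda/mu = 9/26 = 0.3462

0.3462


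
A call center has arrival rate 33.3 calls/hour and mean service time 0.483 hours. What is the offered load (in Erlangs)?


Offered load a = lambda * E[S] = 33.3 * 0.483 = 16.08 Erlangs

16.08 Erlangs


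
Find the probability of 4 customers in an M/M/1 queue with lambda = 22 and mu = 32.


rho = 22/32; P(n) = (1-rho)*rho^n = (1-22/32)*(22/32)^4 = 0.0698

0.0698


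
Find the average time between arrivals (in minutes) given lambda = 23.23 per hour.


Mean interarrival time = 60/lambda = 60/23.23 = 2.58 minutes

2.58 minutes


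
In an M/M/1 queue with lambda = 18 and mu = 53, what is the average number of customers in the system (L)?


rho = 18/53; L = rho/(1-rho) = 0.51

0.51


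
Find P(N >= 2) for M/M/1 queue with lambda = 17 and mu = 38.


P(N >= 2) = rho^2 = (17/38)^2 = 0.2001

0.2001


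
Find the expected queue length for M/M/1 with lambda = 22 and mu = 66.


rho = 22/66; Lq = rho^2/(1-rho) = 0.17

0.17


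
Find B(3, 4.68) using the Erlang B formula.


B(N,A) = (A^N/N!) / sum(A^k/k!, k=0..N) with N=3, A=4.68 = 0.5067

0.5067


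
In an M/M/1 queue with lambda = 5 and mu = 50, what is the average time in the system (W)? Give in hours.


W = 1/(mu - lambda) = 1/(50 - 5) = 0.0222 hours

0.0222 hours


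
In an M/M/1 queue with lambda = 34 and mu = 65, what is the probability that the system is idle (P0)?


P0 = 1 - rho = 1 - 34/65 = 0.4769

0.4769


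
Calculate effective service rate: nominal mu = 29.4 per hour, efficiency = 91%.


Effective rate = mu * efficiency = 29.4 * 0.91 = 26.75 per hour

26.75 per hour


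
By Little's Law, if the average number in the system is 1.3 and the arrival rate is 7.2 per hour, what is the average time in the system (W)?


W = L / lambda = 1.3 / 7.2 = 0.1806 hours

0.1806 hours


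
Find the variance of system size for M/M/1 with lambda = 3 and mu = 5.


rho = 3/5; Var(N) = rho/(1-rho)^2 = 3.75

3.75


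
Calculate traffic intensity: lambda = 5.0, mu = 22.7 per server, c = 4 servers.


rho = lambda / (c * mu) = 5.0 / (4 * 22.7) = 0.0551

0.0551


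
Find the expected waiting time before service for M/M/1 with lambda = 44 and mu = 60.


rho = 44/60; Wq = rho/(mu - lambda) = 0.0458 hours

0.0458 hours


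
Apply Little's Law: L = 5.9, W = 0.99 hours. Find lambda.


lambda = L / W = 5.9 / 0.99 = 5.96 per hour

5.96 per hour


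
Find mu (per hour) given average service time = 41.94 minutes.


mu = 60 / avg_service_time = 60 / 41.94 = 1.43 per hour

1.43 per hour


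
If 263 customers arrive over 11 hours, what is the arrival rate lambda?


lambda = total arrivals / time = 263 / 11 = 23.91 per hour

23.91 per hour


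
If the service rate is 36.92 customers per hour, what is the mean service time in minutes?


Mean service time = 60/mu = 60/36.92 = 1.63 minutes

1.63 minutes


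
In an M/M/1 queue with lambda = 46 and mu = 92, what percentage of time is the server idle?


Idle fraction = (1 - rho) * 100 = (1 - 46/92) * 100 = 50.0%

50.0%


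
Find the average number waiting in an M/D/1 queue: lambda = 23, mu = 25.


M/D/1: Lq = rho^2 / (2*(1-rho)) where rho = 23/25; Lq = 5.29

5.29


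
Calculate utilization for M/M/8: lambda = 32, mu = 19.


rho = lambda/(c*mu) = 32/(8*19) = 0.2105

0.2105


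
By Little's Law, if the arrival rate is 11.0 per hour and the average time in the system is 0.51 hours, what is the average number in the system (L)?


L = lambda * W = 11.0 * 0.51 = 5.61

5.61


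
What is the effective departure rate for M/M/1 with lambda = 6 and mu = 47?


For a stable queue (lambda < mu), throughput = lambda = 6 per hour

6 per hour


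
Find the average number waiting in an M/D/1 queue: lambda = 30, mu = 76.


M/D/1: Lq = rho^2 / (2*(1-rho)) where rho = 30/76; Lq = 0.13

0.13


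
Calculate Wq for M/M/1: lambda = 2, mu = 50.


rho = 2/50; Wq = rho/(mu - lambda) = 0.0008 hours

0.0008 hours


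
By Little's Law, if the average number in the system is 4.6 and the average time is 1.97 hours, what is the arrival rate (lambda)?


lambda = L / W = 4.6 / 1.97 = 2.34 per hour

2.34 per hour


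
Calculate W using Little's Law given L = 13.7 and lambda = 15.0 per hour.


W = L / lambda = 13.7 / 15.0 = 0.9133 hours

0.9133 hours


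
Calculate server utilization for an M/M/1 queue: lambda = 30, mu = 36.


rho = lambda/mu = 30/36 = 0.8333

0.8333


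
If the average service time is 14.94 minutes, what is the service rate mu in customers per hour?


mu = 60 / avg_service_time = 60 / 14.94 = 4.02 per hour

4.02 per hour


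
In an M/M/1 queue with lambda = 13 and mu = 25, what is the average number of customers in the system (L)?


rho = 13/25; L = rho/(1-rho) = 1.08

1.08


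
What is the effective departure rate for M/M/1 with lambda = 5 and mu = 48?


For a stable queue (lambda < mu), throughput = lambda = 5 per hour

5 per hour


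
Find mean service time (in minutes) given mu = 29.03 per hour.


Mean service time = 60/mu = 60/29.03 = 2.07 minutes

2.07 minutes


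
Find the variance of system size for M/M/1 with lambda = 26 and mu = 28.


rho = 26/28; Var(N) = rho/(1-rho)^2 = 182.0

182.0


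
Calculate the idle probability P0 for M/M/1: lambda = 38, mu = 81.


P0 = 1 - rho = 1 - 38/81 = 0.5309

0.5309


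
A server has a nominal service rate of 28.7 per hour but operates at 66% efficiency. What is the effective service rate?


Effective rate = mu * efficiency = 28.7 * 0.66 = 18.94 per hour

18.94 per hour


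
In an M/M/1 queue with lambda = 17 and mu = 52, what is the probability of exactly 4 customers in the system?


rho = 17/52; P(n) = (1-rho)*rho^n = (1-17/52)*(17/52)^4 = 0.0077

0.0077


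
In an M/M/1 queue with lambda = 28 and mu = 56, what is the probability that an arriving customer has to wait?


P(wait) = rho = lambda/mu = 28/56 = 0.5

0.5


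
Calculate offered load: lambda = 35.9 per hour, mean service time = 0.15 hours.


Offered load a = lambda * E[S] = 35.9 * 0.15 = 5.39 Erlangs

5.39 Erlangs


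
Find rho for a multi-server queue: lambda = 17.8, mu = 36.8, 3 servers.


rho = lambda / (c * mu) = 17.8 / (3 * 36.8) = 0.1612

0.1612


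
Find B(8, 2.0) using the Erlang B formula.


B(N,A) = (A^N/N!) / sum(A^k/k!, k=0..N) with N=8, A=2.0 = 0.0009

0.0009


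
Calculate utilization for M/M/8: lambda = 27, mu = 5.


rho = lambda/(c*mu) = 27/(8*5) = 0.675

0.675


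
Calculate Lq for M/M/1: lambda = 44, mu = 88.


rho = 44/88; Lq = rho^2/(1-rho) = 0.5

0.5


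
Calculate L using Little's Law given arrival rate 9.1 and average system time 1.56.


L = lambda * W = 9.1 * 1.56 = 14.2

14.2


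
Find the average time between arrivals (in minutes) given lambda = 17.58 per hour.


Mean interarrival time = 60/lambda = 60/17.58 = 3.41 minutes

3.41 minutes


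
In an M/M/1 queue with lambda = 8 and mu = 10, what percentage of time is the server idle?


Idle fraction = (1 - rho) * 100 = (1 - 8/10) * 100 = 20.0%

20.0%


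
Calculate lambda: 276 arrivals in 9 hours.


lambda = total arrivals / time = 276 / 9 = 30.67 per hour

30.67 per hour


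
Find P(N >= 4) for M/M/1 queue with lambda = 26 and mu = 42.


P(N >= 4) = rho^4 = (26/42)^4 = 0.1469

0.1469


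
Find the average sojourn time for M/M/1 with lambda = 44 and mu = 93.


W = 1/(mu - lambda) = 1/(93 - 44) = 0.0204 hours

0.0204 hours


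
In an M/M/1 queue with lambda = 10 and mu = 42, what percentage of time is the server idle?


Idle fraction = (1 - rho) * 100 = (1 - 10/42) * 100 = 76.2%

76.2%


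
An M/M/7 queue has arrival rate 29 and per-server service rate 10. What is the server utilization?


rho = lambda/(c*mu) = 29/(7*10) = 0.4143

0.4143


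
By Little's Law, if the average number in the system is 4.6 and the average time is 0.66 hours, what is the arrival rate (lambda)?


lambda = L / W = 4.6 / 0.66 = 6.97 per hour

6.97 per hour


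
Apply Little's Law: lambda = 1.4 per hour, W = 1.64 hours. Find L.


L = lambda * W = 1.4 * 1.64 = 2.3

2.3


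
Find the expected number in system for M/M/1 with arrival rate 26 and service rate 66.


rho = 26/66; L = rho/(1-rho) = 0.65

0.65


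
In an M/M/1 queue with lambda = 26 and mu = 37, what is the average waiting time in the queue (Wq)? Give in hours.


rho = 26/37; Wq = rho/(mu - lambda) = 0.0639 hours

0.0639 hours


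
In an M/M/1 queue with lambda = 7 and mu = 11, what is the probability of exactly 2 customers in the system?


rho = 7/11; P(n) = (1-rho)*rho^n = (1-7/11)*(7/11)^2 = 0.1473

0.1473


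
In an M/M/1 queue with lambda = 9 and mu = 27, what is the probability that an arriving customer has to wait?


P(wait) = rho = lambda/mu = 9/27 = 0.3333

0.3333


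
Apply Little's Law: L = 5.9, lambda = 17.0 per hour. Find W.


W = L / lambda = 5.9 / 17.0 = 0.3471 hours

0.3471 hours


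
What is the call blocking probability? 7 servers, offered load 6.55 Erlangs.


B(N,A) = (A^N/N!) / sum(A^k/k!, k=0..N) with N=7, A=6.55 = 0.2206

0.2206


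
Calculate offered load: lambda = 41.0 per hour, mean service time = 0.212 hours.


Offered load a = lambda * E[S] = 41.0 * 0.212 = 8.69 Erlangs

8.69 Erlangs


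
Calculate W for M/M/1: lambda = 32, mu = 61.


W = 1/(mu - lambda) = 1/(61 - 32) = 0.0345 hours

0.0345 hours


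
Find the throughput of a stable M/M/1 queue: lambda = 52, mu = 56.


For a stable queue (lambda < mu), throughput = lambda = 52 per hour

52 per hour


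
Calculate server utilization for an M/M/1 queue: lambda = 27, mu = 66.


rho = lambda/mu = 27/66 = 0.4091

0.4091


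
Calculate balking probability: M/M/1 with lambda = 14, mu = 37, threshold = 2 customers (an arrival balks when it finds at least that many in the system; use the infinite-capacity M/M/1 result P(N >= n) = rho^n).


P(N >= 2) = rho^2 = (14/37)^2 = 0.1432

0.1432


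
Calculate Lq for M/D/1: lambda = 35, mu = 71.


M/D/1: Lq = rho^2 / (2*(1-rho)) where rho = 35/71; Lq = 0.24

0.24


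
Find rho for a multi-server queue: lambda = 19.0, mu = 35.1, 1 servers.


rho = lambda / (c * mu) = 19.0 / (1 * 35.1) = 0.5413

0.5413


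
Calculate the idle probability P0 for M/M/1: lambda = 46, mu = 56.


P0 = 1 - rho = 1 - 46/56 = 0.1786

0.1786


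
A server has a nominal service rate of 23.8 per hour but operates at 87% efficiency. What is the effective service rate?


Effective rate = mu * efficiency = 23.8 * 0.87 = 20.71 per hour

20.71 per hour


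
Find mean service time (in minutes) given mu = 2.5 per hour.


Mean service time = 60/mu = 60/2.5 = 24.0 minutes

24.0 minutes


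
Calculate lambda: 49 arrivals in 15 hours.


lambda = total arrivals / time = 49 / 15 = 3.27 per hour

3.27 per hour


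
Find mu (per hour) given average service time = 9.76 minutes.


mu = 60 / avg_service_time = 60 / 9.76 = 6.15 per hour

6.15 per hour


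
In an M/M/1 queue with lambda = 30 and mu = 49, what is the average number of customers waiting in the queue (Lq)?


rho = 30/49; Lq = rho^2/(1-rho) = 0.97

0.97


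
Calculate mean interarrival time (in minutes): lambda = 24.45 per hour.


Mean interarrival time = 60/lambda = 60/24.45 = 2.45 minutes

2.45 minutes


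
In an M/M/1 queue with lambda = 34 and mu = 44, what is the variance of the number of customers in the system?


rho = 34/44; Var(N) = rho/(1-rho)^2 = 14.96

14.96


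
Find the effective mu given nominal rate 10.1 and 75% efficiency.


Effective rate = mu * efficiency = 10.1 * 0.75 = 7.58 per hour

7.58 per hour


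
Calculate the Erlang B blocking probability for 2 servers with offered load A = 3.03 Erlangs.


B(N,A) = (A^N/N!) / sum(A^k/k!, k=0..N) with N=2, A=3.03 = 0.5325

0.5325


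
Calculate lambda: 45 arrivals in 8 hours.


lambda = total arrivals / time = 45 / 8 = 5.63 per hour

5.63 per hour


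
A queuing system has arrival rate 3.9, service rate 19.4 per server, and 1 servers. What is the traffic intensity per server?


rho = lambda / (c * mu) = 3.9 / (1 * 19.4) = 0.201

0.201


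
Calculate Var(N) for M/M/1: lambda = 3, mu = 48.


rho = 3/48; Var(N) = rho/(1-rho)^2 = 0.07

0.07


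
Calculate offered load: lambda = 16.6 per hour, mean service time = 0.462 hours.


Offered load a = lambda * E[S] = 16.6 * 0.462 = 7.67 Erlangs

7.67 Erlangs


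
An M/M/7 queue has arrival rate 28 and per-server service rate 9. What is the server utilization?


rho = lambda/(c*mu) = 28/(7*9) = 0.4444

0.4444


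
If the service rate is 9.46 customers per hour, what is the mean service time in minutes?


Mean service time = 60/mu = 60/9.46 = 6.34 minutes

6.34 minutes


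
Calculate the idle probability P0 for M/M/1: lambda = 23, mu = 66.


P0 = 1 - rho = 1 - 23/66 = 0.6515

0.6515


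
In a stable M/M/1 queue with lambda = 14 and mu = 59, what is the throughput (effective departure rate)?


For a stable queue (lambda < mu), throughput = lambda = 14 per hour

14 per hour


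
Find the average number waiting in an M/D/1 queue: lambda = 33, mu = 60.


M/D/1: Lq = rho^2 / (2*(1-rho)) where rho = 33/60; Lq = 0.34

0.34


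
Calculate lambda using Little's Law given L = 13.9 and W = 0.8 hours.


lambda = L / W = 13.9 / 0.8 = 17.38 per hour

17.38 per hour


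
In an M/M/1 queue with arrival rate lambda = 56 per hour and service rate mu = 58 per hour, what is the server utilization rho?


rho = lambda/mu = 56/58 = 0.9655

0.9655


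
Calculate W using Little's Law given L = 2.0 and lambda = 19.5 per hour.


W = L / lambda = 2.0 / 19.5 = 0.1026 hours

0.1026 hours


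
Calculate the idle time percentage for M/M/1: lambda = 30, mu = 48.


Idle fraction = (1 - rho) * 100 = (1 - 30/48) * 100 = 37.5%

37.5%


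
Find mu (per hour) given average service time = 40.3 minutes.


mu = 60 / avg_service_time = 60 / 40.3 = 1.49 per hour

1.49 per hour


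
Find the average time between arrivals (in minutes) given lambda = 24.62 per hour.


Mean interarrival time = 60/lambda = 60/24.62 = 2.44 minutes

2.44 minutes


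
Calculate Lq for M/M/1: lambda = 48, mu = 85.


rho = 48/85; Lq = rho^2/(1-rho) = 0.73

0.73


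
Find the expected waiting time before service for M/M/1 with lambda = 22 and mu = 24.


rho = 22/24; Wq = rho/(mu - lambda) = 0.4583 hours

0.4583 hours


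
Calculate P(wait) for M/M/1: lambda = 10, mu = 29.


P(wait) = rho = lambda/mu = 10/29 = 0.3448

0.3448


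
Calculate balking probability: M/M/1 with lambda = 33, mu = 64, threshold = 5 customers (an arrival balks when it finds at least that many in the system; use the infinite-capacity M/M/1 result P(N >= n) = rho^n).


P(N >= 5) = rho^5 = (33/64)^5 = 0.0364

0.0364


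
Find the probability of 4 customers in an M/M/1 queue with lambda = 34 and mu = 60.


rho = 34/60; P(n) = (1-rho)*rho^n = (1-34/60)*(34/60)^4 = 0.0447

0.0447


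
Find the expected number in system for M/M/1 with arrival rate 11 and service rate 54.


rho = 11/54; L = rho/(1-rho) = 0.26

0.26


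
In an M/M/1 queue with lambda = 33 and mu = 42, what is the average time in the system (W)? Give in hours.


W = 1/(mu - lambda) = 1/(42 - 33) = 0.1111 hours

0.1111 hours


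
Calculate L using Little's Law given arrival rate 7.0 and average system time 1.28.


L = lambda * W = 7.0 * 1.28 = 8.96

8.96


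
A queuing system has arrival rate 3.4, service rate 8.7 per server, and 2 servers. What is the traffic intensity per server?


rho = lambda / (c * mu) = 3.4 / (2 * 8.7) = 0.1954

0.1954


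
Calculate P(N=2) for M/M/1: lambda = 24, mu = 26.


rho = 24/26; P(n) = (1-rho)*rho^n = (1-24/26)*(24/26)^2 = 0.0655

0.0655


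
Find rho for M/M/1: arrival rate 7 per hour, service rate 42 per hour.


rho = lambda/mu = 7/42 = 0.1667

0.1667


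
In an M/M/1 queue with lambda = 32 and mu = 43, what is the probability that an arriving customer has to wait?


P(wait) = rho = lambda/mu = 32/43 = 0.7442

0.7442


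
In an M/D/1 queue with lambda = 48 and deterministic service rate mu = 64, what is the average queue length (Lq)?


M/D/1: Lq = rho^2 / (2*(1-rho)) where rho = 48/64; Lq = 1.13

1.13


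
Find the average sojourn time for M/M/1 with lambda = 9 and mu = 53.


W = 1/(mu - lambda) = 1/(53 - 9) = 0.0227 hours

0.0227 hours


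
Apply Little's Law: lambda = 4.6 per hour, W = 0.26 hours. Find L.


L = lambda * W = 4.6 * 0.26 = 1.2

1.2


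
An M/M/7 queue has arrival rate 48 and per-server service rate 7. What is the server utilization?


rho = lambda/(c*mu) = 48/(7*7) = 0.9796

0.9796


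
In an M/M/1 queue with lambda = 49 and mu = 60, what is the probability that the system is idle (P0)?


P0 = 1 - rho = 1 - 49/60 = 0.1833

0.1833


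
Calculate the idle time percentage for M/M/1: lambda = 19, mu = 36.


Idle fraction = (1 - rho) * 100 = (1 - 19/36) * 100 = 47.2%

47.2%


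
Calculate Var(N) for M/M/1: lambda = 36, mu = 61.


rho = 36/61; Var(N) = rho/(1-rho)^2 = 3.51

3.51


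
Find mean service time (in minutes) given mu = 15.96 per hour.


Mean service time = 60/mu = 60/15.96 = 3.76 minutes

3.76 minutes


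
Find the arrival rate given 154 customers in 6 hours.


lambda = total arrivals / time = 154 / 6 = 25.67 per hour

25.67 per hour


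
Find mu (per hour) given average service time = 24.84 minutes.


mu = 60 / avg_service_time = 60 / 24.84 = 2.42 per hour

2.42 per hour


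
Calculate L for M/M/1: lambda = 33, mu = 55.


rho = 33/55; L = rho/(1-rho) = 1.5

1.5


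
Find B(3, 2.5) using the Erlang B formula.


B(N,A) = (A^N/N!) / sum(A^k/k!, k=0..N) with N=3, A=2.5 = 0.2822

0.2822


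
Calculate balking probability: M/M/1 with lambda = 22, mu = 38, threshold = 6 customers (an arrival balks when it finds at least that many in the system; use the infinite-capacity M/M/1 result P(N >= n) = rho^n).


P(N >= 6) = rho^6 = (22/38)^6 = 0.0377

0.0377


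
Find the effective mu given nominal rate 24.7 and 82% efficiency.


Effective rate = mu * efficiency = 24.7 * 0.82 = 20.25 per hour

20.25 per hour


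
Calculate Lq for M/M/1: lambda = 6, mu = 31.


rho = 6/31; Lq = rho^2/(1-rho) = 0.05

0.05


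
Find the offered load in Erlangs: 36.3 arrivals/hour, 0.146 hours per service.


Offered load a = lambda * E[S] = 36.3 * 0.146 = 5.3 Erlangs

5.3 Erlangs


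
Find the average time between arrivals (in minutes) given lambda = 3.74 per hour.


Mean interarrival time = 60/lambda = 60/3.74 = 16.04 minutes

16.04 minutes


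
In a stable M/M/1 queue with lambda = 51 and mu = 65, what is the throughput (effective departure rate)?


For a stable queue (lambda < mu), throughput = lambda = 51 per hour

51 per hour


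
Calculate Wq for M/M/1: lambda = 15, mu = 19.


rho = 15/19; Wq = rho/(mu - lambda) = 0.1974 hours

0.1974 hours
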